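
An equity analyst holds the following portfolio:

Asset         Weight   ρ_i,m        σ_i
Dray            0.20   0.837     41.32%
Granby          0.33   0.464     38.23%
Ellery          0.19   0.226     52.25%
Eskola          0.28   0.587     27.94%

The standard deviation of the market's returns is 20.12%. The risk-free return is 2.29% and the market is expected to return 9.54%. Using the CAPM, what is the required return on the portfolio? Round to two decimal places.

9.35%

β_Dray = 0.837 × 41.32% / 20.12% = 1.7189
β_Granby = 0.464 × 38.23% / 20.12% = 0.8816
β_Ellery = 0.226 × 52.25% / 20.12% = 0.5869
β_Eskola = 0.587 × 27.94% / 20.12% = 0.8151
β_P = Σ w_i β_i = 0.20×1.7189 + 0.33×0.8816 + 0.19×0.5869 + 0.28×0.8151 = 0.9744
MRP = 9.54% − 2.29% = 7.25%
E(R_P) = R_f + β_P × MRP = 2.29% + 0.9744 × 7.25% = 9.35%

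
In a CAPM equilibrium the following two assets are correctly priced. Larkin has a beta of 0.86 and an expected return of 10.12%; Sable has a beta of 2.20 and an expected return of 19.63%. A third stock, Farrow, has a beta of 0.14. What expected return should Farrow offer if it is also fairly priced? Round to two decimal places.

MRP (SML slope) = (19.63% − 10.12%) / (2.20 − 0.86) = 9.51% / 1.34 = 7.0970%
R_f (intercept) = 10.12% − 0.86 × 7.0970% = 4.0166%
E(R_Farrow) = R_f + β × MRP = 4.0166% + 0.14 × 7.0970% = 5.01%

5.01%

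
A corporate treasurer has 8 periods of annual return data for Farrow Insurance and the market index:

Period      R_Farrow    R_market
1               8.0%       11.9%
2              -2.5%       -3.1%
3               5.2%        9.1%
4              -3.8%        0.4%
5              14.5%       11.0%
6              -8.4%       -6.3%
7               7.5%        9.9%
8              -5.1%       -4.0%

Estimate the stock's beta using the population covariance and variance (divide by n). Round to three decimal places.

Mean R_i = (8.0 − 2.5 + 5.2 − 3.8 + 14.5 − 8.4 + 7.5 − 5.1) / 8 = 1.9250%
Mean R_m = (11.9 − 3.1 + 9.1 + 0.4 + 11.0 − 6.3 + 9.9 − 4.0) / 8 = 3.6125%
Σ(R_i − R̄_i)(R_m − R̄_m) = 400.1875  ⇒  Cov = 400.1875 / 8 = 50.0234
Σ(R_m − R̄_m)² = 404.4888  ⇒  Var(R_m) = 404.4888 / 8 = 50.5611
β = Cov / Var(R_m) = 50.0234 / 50.5611 = 0.9894

0.989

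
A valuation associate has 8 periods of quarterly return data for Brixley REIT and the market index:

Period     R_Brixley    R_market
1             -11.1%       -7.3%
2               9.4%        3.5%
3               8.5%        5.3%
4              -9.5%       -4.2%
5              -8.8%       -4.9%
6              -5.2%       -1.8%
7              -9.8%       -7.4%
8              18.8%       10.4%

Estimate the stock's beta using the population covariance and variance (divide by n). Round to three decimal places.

Mean R_i = (-11.1 + 9.4 + 8.5 − 9.5 − 8.8 − 5.2 − 9.8 + 18.8) / 8 = -0.9625%
Mean R_m = (-7.3 + 3.5 + 5.3 − 4.2 − 4.9 − 1.8 − 7.4 + 10.4) / 8 = -0.8000%
Σ(R_i − R̄_i)(R_m − R̄_m) = 513.2400  ⇒  Cov = 513.2400 / 8 = 64.1550
Σ(R_m − R̄_m)² = 296.3200  ⇒  Var(R_m) = 296.3200 / 8 = 37.0400
β = Cov / Var(R_m) = 64.1550 / 37.0400 = 1.7320

1.732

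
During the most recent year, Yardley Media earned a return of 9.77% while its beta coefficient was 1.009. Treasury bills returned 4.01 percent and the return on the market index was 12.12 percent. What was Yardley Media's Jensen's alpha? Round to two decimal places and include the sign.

-2.42%

Market excess return = 12.12% − 4.01% = 8.11%
CAPM benchmark = R_f + β(R_m − R_f) = 4.01% + 1.009 × 8.11% = 12.19299%
α = actual − benchmark = 9.77% − 12.19299% = -2.42%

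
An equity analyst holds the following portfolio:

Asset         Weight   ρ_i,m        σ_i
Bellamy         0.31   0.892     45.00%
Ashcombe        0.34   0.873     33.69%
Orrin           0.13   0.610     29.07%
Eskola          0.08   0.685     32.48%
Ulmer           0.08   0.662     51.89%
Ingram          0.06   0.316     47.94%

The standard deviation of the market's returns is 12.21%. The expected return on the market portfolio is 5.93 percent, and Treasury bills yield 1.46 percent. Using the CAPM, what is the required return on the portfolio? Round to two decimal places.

12.51%

β_Bellamy = 0.892 × 45.00% / 12.21% = 3.2875
β_Ashcombe = 0.873 × 33.69% / 12.21% = 2.4088
β_Orrin = 0.610 × 29.07% / 12.21% = 1.4523
β_Eskola = 0.685 × 32.48% / 12.21% = 1.8222
β_Ulmer = 0.662 × 51.89% / 12.21% = 2.8134
β_Ingram = 0.316 × 47.94% / 12.21% = 1.2407
β_P = Σ w_i β_i = 0.31×3.2875 + 0.34×2.4088 + 0.13×1.4523 + 0.08×1.8222 + 0.08×2.8134 + 0.06×1.2407 = 2.4722
MRP = 5.93% − 1.46% = 4.47%
E(R_P) = R_f + β_P × MRP = 1.46% + 2.4722 × 4.47% = 12.51%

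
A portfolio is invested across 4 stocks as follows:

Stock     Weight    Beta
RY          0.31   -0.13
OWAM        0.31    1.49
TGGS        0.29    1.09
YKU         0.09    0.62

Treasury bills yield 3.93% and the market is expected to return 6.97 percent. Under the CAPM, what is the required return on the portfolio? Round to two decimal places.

6.34%

β_P = Σ w_i β_i = 0.31×-0.13 + 0.31×1.49 + 0.29×1.09 + 0.09×0.62 = 0.7935
MRP = 6.97% − 3.93% = 3.04%
E(R_P) = R_f + β_P × MRP = 3.93% + 0.7935 × 3.04% = 6.34%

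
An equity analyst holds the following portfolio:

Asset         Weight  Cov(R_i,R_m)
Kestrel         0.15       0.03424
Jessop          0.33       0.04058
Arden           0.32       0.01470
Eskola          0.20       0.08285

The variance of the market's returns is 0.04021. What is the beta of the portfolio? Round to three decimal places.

β_Kestrel = 0.03424 / 0.04021 = 0.8515
β_Jessop = 0.04058 / 0.04021 = 1.0092
β_Arden = 0.01470 / 0.04021 = 0.3656
β_Eskola = 0.08285 / 0.04021 = 2.0604
β_P = Σ w_i β_i = 0.15×0.8515 + 0.33×1.0092 + 0.32×0.3656 + 0.20×2.0604 = 0.9898

0.990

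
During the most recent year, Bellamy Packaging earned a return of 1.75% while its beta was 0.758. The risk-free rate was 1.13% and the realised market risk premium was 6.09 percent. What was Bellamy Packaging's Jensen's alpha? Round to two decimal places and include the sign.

-4.00%

CAPM benchmark = R_f + β(R_m − R_f) = 1.13% + 0.758 × 6.09% = 5.74622%
α = actual − benchmark = 1.75% − 5.74622% = -4.00%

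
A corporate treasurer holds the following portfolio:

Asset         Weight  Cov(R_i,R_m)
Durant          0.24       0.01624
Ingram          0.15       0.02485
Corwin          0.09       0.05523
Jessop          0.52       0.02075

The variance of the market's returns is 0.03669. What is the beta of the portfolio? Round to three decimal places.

β_Durant = 0.01624 / 0.03669 = 0.4426
β_Ingram = 0.02485 / 0.03669 = 0.6773
β_Corwin = 0.05523 / 0.03669 = 1.5053
β_Jessop = 0.02075 / 0.03669 = 0.5655
β_P = Σ w_i β_i = 0.24×0.4426 + 0.15×0.6773 + 0.09×1.5053 + 0.52×0.5655 = 0.6374

0.637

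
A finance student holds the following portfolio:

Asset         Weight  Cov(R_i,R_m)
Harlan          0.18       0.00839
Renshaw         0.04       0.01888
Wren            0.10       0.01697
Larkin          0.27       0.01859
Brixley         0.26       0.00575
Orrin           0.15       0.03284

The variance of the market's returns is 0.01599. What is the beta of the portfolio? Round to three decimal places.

0.963

β_Harlan = 0.00839 / 0.01599 = 0.5247
β_Renshaw = 0.01888 / 0.01599 = 1.1807
β_Wren = 0.01697 / 0.01599 = 1.0613
β_Larkin = 0.01859 / 0.01599 = 1.1626
β_Brixley = 0.00575 / 0.01599 = 0.3596
β_Orrin = 0.03284 / 0.01599 = 2.0538
β_P = Σ w_i β_i = 0.18×0.5247 + 0.04×1.1807 + 0.10×1.0613 + 0.27×1.1626 + 0.26×0.3596 + 0.15×2.0538 = 0.9633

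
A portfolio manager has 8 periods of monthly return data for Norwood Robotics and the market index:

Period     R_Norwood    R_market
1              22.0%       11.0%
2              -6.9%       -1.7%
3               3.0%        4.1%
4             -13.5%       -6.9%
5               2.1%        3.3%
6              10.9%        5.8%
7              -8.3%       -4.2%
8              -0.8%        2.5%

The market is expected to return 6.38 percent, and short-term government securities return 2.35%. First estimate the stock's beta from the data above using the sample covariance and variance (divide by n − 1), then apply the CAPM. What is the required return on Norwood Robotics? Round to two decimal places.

10.10%

Mean R_i = (22.0 − 6.9 + 3.0 − 13.5 + 2.1 + 10.9 − 8.3 − 0.8) / 8 = 1.0625%
Mean R_m = (11.0 − 1.7 + 4.1 − 6.9 + 3.3 + 5.8 − 4.2 + 2.5) / 8 = 1.7375%
Σ(R_i − R̄_i)(R_m − R̄_m) = 447.4213  ⇒  Cov = 447.4213 / 7 = 63.9173
Σ(R_m − R̄_m)² = 232.5788  ⇒  Var(R_m) = 232.5788 / 7 = 33.2255
β = Cov / Var(R_m) = 63.9173 / 33.2255 = 1.9237
MRP = 6.38% − 2.35% = 4.03%
E(R) = R_f + β × MRP = 2.35% + 1.9237 × 4.03% = 10.10%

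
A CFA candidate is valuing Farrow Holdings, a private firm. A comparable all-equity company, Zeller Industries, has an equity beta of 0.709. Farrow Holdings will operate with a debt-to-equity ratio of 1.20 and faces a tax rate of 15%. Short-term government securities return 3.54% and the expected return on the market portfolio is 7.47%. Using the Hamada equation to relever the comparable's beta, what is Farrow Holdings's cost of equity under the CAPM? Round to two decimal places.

β_L = β_U × [1 + (1 − t)(D/E)] = 0.709 × [1 + (1 − 0.15) × 1.20]
    = 0.709 × [1 + 0.85 × 1.20] = 0.709 × 2.0200 = 1.4322
MRP = 7.47% − 3.54% = 3.93%
E(R) = R_f + β_L × MRP = 3.54% + 1.4322 × 3.93% = 9.17%

9.17%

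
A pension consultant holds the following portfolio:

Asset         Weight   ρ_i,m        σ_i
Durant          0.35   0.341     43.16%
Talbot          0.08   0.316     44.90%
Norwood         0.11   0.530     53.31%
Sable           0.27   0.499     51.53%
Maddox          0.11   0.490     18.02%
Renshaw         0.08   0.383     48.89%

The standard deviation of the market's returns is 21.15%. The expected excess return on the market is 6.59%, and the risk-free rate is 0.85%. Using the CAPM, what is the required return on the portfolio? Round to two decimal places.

β_Durant = 0.341 × 43.16% / 21.15% = 0.6959
β_Talbot = 0.316 × 44.90% / 21.15% = 0.6708
β_Norwood = 0.530 × 53.31% / 21.15% = 1.3359
β_Sable = 0.499 × 51.53% / 21.15% = 1.2158
β_Maddox = 0.490 × 18.02% / 21.15% = 0.4175
β_Renshaw = 0.383 × 48.89% / 21.15% = 0.8853
β_P = Σ w_i β_i = 0.35×0.6959 + 0.08×0.6708 + 0.11×1.3359 + 0.27×1.2158 + 0.11×0.4175 + 0.08×0.8853 = 0.8892
E(R_P) = R_f + β_P × MRP = 0.85% + 0.8892 × 6.59% = 6.71%

6.71%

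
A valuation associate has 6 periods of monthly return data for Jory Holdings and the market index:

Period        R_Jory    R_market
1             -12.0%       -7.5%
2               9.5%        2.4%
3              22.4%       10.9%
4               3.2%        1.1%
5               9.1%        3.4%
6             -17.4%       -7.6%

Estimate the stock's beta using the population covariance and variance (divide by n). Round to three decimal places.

Mean R_i = (-12.0 + 9.5 + 22.4 + 3.2 + 9.1 − 17.4) / 6 = 2.4667%
Mean R_m = (-7.5 + 2.4 + 10.9 + 1.1 + 3.4 − 7.6) / 6 = 0.4500%
Σ(R_i − R̄_i)(R_m − R̄_m) = 517.0000  ⇒  Cov = 517.0000 / 6 = 86.1667
Σ(R_m − R̄_m)² = 250.1350  ⇒  Var(R_m) = 250.1350 / 6 = 41.6892
β = Cov / Var(R_m) = 86.1667 / 41.6892 = 2.0669

2.067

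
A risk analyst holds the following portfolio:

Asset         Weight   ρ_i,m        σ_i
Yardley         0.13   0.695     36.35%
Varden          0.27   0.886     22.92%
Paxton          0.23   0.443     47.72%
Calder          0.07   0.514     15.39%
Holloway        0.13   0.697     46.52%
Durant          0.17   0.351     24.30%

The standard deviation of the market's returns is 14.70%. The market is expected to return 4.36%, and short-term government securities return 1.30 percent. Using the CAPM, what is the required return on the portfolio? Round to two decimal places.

β_Yardley = 0.695 × 36.35% / 14.70% = 1.7186
β_Varden = 0.886 × 22.92% / 14.70% = 1.3814
β_Paxton = 0.443 × 47.72% / 14.70% = 1.4381
β_Calder = 0.514 × 15.39% / 14.70% = 0.5381
β_Holloway = 0.697 × 46.52% / 14.70% = 2.2057
β_Durant = 0.351 × 24.30% / 14.70% = 0.5802
β_P = Σ w_i β_i = 0.13×1.7186 + 0.27×1.3814 + 0.23×1.4381 + 0.07×0.5381 + 0.13×2.2057 + 0.17×0.5802 = 1.3502
MRP = 4.36% − 1.30% = 3.06%
E(R_P) = R_f + β_P × MRP = 1.30% + 1.3502 × 3.06% = 5.43%

5.43%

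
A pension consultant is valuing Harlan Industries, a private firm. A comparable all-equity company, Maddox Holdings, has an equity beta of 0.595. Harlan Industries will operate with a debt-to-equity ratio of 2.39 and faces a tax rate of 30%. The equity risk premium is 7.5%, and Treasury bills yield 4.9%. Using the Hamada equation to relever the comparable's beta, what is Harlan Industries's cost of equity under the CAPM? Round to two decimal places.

β_L = β_U × [1 + (1 − t)(D/E)] = 0.595 × [1 + (1 − 0.30) × 2.39]
    = 0.595 × [1 + 0.70 × 2.39] = 0.595 × 2.6730 = 1.5904
E(R) = R_f + β_L × MRP = 4.9% + 1.5904 × 7.5% = 16.83%

16.83%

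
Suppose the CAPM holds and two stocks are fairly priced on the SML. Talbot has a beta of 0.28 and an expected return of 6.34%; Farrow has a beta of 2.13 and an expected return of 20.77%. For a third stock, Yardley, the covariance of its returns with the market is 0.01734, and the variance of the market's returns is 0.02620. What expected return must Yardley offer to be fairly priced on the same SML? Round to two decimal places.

MRP = (20.77% − 6.34%) / (2.13 − 0.28) = 7.8000%
R_f = 6.34% − 0.28 × 7.8000% = 4.1560%
β_Yardley = Cov / Var(R_m) = 0.01734 / 0.02620 = 0.6618
E(R_Yardley) = R_f + β × MRP = 4.1560% + 0.6618 × 7.8000% = 9.32%

9.32%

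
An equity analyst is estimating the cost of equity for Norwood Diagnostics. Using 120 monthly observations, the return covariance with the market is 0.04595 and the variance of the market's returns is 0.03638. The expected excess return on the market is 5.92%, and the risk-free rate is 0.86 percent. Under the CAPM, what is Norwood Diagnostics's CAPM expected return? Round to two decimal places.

β = Cov(R_i, R_m) / Var(R_m) = 0.04595 / 0.03638 = 1.2631
E(R) = R_f + β × MRP = 0.86% + 1.2631 × 5.92% = 8.34%

8.34%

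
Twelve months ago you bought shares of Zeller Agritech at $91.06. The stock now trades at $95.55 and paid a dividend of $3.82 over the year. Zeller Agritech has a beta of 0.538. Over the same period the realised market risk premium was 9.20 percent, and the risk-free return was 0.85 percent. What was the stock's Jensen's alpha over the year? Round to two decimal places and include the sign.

+3.33%

Realised HPR = (P1 + D1 − P0) / P0 = (95.55 + 3.82 − 91.06) / 91.06 = 8.31 / 91.06 = 9.1259%
CAPM required = R_f + β·MRP = 0.85% + 0.538 × 9.20% = 5.79960%
α = realised − required = 9.1259% − 5.79960% = +3.33%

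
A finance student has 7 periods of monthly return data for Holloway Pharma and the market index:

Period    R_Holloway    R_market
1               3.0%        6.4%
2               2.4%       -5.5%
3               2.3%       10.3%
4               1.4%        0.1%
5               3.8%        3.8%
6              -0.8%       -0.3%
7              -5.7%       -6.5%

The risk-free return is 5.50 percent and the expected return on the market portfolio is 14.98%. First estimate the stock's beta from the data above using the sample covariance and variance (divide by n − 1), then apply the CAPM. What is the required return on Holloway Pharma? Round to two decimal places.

Mean R_i = (3.0 + 2.4 + 2.3 + 1.4 + 3.8 − 0.8 − 5.7) / 7 = 0.9143%
Mean R_m = (6.4 − 5.5 + 10.3 + 0.1 + 3.8 − 0.3 − 6.5) / 7 = 1.1857%
Σ(R_i − R̄_i)(R_m − R̄_m) = 73.9714  ⇒  Cov = 73.9714 / 6 = 12.3286
Σ(R_m − R̄_m)² = 224.2486  ⇒  Var(R_m) = 224.2486 / 6 = 37.3748
β = Cov / Var(R_m) = 12.3286 / 37.3748 = 0.3299
MRP = 14.98% − 5.50% = 9.48%
E(R) = R_f + β × MRP = 5.50% + 0.3299 × 9.48% = 8.63%

8.63%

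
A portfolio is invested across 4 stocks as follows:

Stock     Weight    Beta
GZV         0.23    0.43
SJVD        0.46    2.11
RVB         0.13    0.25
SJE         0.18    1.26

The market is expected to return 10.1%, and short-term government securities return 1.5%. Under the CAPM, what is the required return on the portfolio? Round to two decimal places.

12.93%

β_P = Σ w_i β_i = 0.23×0.43 + 0.46×2.11 + 0.13×0.25 + 0.18×1.26 = 1.3288
MRP = 10.1% − 1.5% = 8.60%
E(R_P) = R_f + β_P × MRP = 1.5% + 1.3288 × 8.6% = 12.93%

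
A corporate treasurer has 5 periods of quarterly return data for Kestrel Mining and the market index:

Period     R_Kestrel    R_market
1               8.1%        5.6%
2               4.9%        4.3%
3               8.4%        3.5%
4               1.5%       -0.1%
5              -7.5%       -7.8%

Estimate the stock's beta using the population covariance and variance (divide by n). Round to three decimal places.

Mean R_i = (8.1 + 4.9 + 8.4 + 1.5 − 7.5) / 5 = 3.0800%
Mean R_m = (5.6 + 4.3 + 3.5 − 0.1 − 7.8) / 5 = 1.1000%
Σ(R_i − R̄_i)(R_m − R̄_m) = 137.2400  ⇒  Cov = 137.2400 / 5 = 27.4480
Σ(R_m − R̄_m)² = 116.9000  ⇒  Var(R_m) = 116.9000 / 5 = 23.3800
β = Cov / Var(R_m) = 27.4480 / 23.3800 = 1.1740

1.174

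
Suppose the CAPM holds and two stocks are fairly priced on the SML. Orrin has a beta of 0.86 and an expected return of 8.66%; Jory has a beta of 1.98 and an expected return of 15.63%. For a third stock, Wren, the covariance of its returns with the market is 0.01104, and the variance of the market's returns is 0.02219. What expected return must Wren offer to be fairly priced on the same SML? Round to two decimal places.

MRP = (15.63% − 8.66%) / (1.98 − 0.86) = 6.2232%
R_f = 8.66% − 0.86 × 6.2232% = 3.3080%
β_Wren = Cov / Var(R_m) = 0.01104 / 0.02219 = 0.4975
E(R_Wren) = R_f + β × MRP = 3.3080% + 0.4975 × 6.2232% = 6.40%

6.40%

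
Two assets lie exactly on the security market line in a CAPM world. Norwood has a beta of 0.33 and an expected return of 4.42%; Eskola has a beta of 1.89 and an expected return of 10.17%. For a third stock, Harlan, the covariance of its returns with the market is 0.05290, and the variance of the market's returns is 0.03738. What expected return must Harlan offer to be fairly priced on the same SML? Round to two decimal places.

MRP = (10.17% − 4.42%) / (1.89 − 0.33) = 3.6859%
R_f = 4.42% − 0.33 × 3.6859% = 3.2037%
β_Harlan = Cov / Var(R_m) = 0.05290 / 0.03738 = 1.4152
E(R_Harlan) = R_f + β × MRP = 3.2037% + 1.4152 × 3.6859% = 8.42%

8.42%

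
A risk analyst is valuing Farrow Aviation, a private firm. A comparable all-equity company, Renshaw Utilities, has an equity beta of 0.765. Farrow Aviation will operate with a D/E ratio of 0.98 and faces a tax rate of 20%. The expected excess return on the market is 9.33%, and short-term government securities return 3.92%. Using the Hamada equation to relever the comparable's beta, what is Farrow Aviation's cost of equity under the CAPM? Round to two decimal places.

β_L = β_U × [1 + (1 − t)(D/E)] = 0.765 × [1 + (1 − 0.20) × 0.98]
    = 0.765 × [1 + 0.80 × 0.98] = 0.765 × 1.7840 = 1.3648
E(R) = R_f + β_L × MRP = 3.92% + 1.3648 × 9.33% = 16.65%

16.65%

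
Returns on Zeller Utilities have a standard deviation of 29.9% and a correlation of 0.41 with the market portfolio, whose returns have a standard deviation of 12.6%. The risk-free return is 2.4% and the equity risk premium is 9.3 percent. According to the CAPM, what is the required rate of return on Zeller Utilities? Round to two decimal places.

β = ρ × σ_i / σ_m = 0.41 × 29.9% / 12.6% = 0.9729
E(R) = 2.4% + 0.9729 × 9.3% = 11.45%

11.45%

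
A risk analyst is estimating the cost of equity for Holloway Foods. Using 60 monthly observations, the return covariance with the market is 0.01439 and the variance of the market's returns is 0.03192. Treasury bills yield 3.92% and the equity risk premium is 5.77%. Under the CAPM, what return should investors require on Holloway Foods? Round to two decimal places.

β = Cov(R_i, R_m) / Var(R_m) = 0.01439 / 0.03192 = 0.4508
E(R) = R_f + β × MRP = 3.92% + 0.4508 × 5.77% = 6.52%

6.52%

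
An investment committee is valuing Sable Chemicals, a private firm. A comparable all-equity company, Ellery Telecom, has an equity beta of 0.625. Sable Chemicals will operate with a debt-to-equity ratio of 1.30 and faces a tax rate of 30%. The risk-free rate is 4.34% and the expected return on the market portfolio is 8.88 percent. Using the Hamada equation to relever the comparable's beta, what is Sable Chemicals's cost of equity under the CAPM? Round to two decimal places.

β_L = β_U × [1 + (1 − t)(D/E)] = 0.625 × [1 + (1 − 0.30) × 1.30]
    = 0.625 × [1 + 0.70 × 1.30] = 0.625 × 1.9100 = 1.1938
MRP = 8.88% − 4.34% = 4.54%
E(R) = R_f + β_L × MRP = 4.34% + 1.1938 × 4.54% = 9.76%

9.76%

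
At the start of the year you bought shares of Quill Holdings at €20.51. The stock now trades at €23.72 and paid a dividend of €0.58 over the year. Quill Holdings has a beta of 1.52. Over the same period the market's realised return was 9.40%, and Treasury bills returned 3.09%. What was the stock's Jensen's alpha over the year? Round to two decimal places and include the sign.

Realised HPR = (P1 + D1 − P0) / P0 = (23.72 + 0.58 − 20.51) / 20.51 = 3.79 / 20.51 = 18.4788%
MRP = 9.40% − 3.09% = 6.31%
CAPM required = R_f + β·MRP = 3.09% + 1.52 × 6.31% = 12.6812%
α = realised − required = 18.4788% − 12.6812% = +5.80%

+5.80%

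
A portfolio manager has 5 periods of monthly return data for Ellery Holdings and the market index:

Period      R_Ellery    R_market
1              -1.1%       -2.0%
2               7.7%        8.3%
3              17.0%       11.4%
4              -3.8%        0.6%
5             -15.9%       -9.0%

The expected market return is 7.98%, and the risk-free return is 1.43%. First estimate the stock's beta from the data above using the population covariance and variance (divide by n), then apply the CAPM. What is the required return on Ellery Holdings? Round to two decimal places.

11.09%

Mean R_i = (-1.1 + 7.7 + 17.0 − 3.8 − 15.9) / 5 = 0.7800%
Mean R_m = (-2.0 + 8.3 + 11.4 + 0.6 − 9.0) / 5 = 1.8600%
Σ(R_i − R̄_i)(R_m − R̄_m) = 393.4760  ⇒  Cov = 393.4760 / 5 = 78.6952
Σ(R_m − R̄_m)² = 266.9120  ⇒  Var(R_m) = 266.9120 / 5 = 53.3824
β = Cov / Var(R_m) = 78.6952 / 53.3824 = 1.4742
MRP = 7.98% − 1.43% = 6.55%
E(R) = R_f + β × MRP = 1.43% + 1.4742 × 6.55% = 11.09%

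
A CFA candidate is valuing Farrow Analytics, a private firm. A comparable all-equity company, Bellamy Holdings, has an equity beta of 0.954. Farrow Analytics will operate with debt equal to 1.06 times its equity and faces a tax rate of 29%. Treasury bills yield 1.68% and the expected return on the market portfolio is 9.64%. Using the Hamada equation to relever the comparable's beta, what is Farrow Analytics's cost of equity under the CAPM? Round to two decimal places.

β_L = β_U × [1 + (1 − t)(D/E)] = 0.954 × [1 + (1 − 0.29) × 1.06]
    = 0.954 × [1 + 0.71 × 1.06] = 0.954 × 1.7526 = 1.6720
MRP = 9.64% − 1.68% = 7.96%
E(R) = R_f + β_L × MRP = 1.68% + 1.6720 × 7.96% = 14.99%

14.99%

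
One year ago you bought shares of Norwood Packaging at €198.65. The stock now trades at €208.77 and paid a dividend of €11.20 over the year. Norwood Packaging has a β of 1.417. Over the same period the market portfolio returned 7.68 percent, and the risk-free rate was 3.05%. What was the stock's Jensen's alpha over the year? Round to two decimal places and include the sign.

+1.12%

Realised HPR = (P1 + D1 − P0) / P0 = (208.77 + 11.20 − 198.65) / 198.65 = 21.32 / 198.65 = 10.7324%
MRP = 7.68% − 3.05% = 4.63%
CAPM required = R_f + β·MRP = 3.05% + 1.417 × 4.63% = 9.61071%
α = realised − required = 10.7324% − 9.61071% = +1.12%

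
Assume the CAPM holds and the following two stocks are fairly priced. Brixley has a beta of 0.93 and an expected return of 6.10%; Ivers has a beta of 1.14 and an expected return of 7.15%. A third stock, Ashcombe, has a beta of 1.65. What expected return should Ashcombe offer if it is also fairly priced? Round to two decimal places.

9.70%

MRP (SML slope) = (7.15% − 6.10%) / (1.14 − 0.93) = 1.05% / 0.21 = 5.0000%
R_f (intercept) = 6.10% − 0.93 × 5.0000% = 1.4500%
E(R_Ashcombe) = R_f + β × MRP = 1.4500% + 1.65 × 5.0000% = 9.70%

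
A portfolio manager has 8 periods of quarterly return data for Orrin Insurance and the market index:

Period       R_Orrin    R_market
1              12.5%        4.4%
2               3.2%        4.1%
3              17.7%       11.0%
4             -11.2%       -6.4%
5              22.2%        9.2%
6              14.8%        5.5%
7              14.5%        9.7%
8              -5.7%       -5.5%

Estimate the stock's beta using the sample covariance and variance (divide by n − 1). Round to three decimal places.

Mean R_i = (12.5 + 3.2 + 17.7 − 11.2 + 22.2 + 14.8 + 14.5 − 5.7) / 8 = 8.5000%
Mean R_m = (4.4 + 4.1 + 11.0 − 6.4 + 9.2 + 5.5 + 9.7 − 5.5) / 8 = 4.0000%
Σ(R_i − R̄_i)(R_m − R̄_m) = 520.1400  ⇒  Cov = 520.1400 / 7 = 74.3057
Σ(R_m − R̄_m)² = 309.3600  ⇒  Var(R_m) = 309.3600 / 7 = 44.1943
β = Cov / Var(R_m) = 74.3057 / 44.1943 = 1.6813

1.681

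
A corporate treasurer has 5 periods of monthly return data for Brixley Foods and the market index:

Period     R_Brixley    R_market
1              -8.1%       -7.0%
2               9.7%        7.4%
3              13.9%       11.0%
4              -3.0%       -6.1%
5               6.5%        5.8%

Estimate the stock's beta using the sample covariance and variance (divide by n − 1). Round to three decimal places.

1.089

Mean R_i = (-8.1 + 9.7 + 13.9 − 3.0 + 6.5) / 5 = 3.8000%
Mean R_m = (-7.0 + 7.4 + 11.0 − 6.1 + 5.8) / 5 = 2.2200%
Σ(R_i − R̄_i)(R_m − R̄_m) = 295.2000  ⇒  Cov = 295.2000 / 4 = 73.8000
Σ(R_m − R̄_m)² = 270.9680  ⇒  Var(R_m) = 270.9680 / 4 = 67.7420
β = Cov / Var(R_m) = 73.8000 / 67.7420 = 1.0894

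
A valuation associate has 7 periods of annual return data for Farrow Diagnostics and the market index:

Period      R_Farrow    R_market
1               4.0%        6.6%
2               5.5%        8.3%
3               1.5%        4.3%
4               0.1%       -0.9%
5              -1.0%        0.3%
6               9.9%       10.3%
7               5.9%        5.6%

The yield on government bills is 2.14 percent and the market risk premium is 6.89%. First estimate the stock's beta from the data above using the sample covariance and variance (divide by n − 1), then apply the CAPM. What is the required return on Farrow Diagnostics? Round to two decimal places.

8.07%

Mean R_i = (4.0 + 5.5 + 1.5 + 0.1 − 1.0 + 9.9 + 5.9) / 7 = 3.7000%
Mean R_m = (6.6 + 8.3 + 4.3 − 0.9 + 0.3 + 10.3 + 5.6) / 7 = 4.9286%
Σ(R_i − R̄_i)(R_m − R̄_m) = 85.4700  ⇒  Cov = 85.4700 / 6 = 14.2450
Σ(R_m − R̄_m)² = 99.2543  ⇒  Var(R_m) = 99.2543 / 6 = 16.5424
β = Cov / Var(R_m) = 14.2450 / 16.5424 = 0.8611
E(R) = R_f + β × MRP = 2.14% + 0.8611 × 6.89% = 8.07%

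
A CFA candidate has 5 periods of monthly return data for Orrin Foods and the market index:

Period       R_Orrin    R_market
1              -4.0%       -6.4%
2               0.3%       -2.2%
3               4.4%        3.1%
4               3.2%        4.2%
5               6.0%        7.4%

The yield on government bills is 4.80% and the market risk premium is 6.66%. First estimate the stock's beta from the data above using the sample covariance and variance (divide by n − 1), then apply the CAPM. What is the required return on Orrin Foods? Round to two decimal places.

Mean R_i = (-4.0 + 0.3 + 4.4 + 3.2 + 6.0) / 5 = 1.9800%
Mean R_m = (-6.4 − 2.2 + 3.1 + 4.2 + 7.4) / 5 = 1.2200%
Σ(R_i − R̄_i)(R_m − R̄_m) = 84.3420  ⇒  Cov = 84.3420 / 4 = 21.0855
Σ(R_m − R̄_m)² = 120.3680  ⇒  Var(R_m) = 120.3680 / 4 = 30.0920
β = Cov / Var(R_m) = 21.0855 / 30.0920 = 0.7007
E(R) = R_f + β × MRP = 4.80% + 0.7007 × 6.66% = 9.47%

9.47%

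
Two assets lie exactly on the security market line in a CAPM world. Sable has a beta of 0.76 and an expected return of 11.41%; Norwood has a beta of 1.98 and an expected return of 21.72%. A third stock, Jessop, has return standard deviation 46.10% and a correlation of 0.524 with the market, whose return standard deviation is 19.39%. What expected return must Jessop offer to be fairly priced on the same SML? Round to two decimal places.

MRP = (21.72% − 11.41%) / (1.98 − 0.76) = 8.4508%
R_f = 11.41% − 0.76 × 8.4508% = 4.9874%
β_Jessop = ρ·σ_i/σ_m = 0.524 × 46.10 / 19.39 = 1.2458
E(R_Jessop) = R_f + β × MRP = 4.9874% + 1.2458 × 8.4508% = 15.52%

15.52%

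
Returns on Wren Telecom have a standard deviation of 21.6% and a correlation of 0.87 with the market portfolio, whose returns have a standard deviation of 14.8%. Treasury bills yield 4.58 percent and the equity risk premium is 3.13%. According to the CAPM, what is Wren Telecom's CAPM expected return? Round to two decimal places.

β = ρ × σ_i / σ_m = 0.87 × 21.6% / 14.8% = 1.2697
E(R) = 4.58% + 1.2697 × 3.13% = 8.55%

8.55%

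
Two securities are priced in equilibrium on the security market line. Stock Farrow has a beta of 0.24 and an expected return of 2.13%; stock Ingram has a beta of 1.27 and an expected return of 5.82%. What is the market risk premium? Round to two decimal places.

Both satisfy E(R) = R_f + β·MRP, so the slope of the SML is
MRP = (5.82% − 2.13%) / (1.27 − 0.24) = 3.69% / 1.03 = 3.5825%

3.58%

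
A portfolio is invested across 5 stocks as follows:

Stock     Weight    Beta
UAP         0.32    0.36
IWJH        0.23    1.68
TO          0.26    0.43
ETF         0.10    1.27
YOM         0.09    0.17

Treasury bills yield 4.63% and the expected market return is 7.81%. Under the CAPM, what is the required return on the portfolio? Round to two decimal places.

β_P = Σ w_i β_i = 0.32×0.36 + 0.23×1.68 + 0.26×0.43 + 0.10×1.27 + 0.09×0.17 = 0.7557
MRP = 7.81% − 4.63% = 3.18%
E(R_P) = R_f + β_P × MRP = 4.63% + 0.7557 × 3.18% = 7.03%

7.03%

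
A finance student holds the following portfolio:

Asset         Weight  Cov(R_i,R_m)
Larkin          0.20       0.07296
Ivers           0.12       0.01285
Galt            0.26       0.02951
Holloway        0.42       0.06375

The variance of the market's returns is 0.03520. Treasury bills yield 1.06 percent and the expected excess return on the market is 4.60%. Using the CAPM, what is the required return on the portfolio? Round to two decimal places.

7.67%

β_Larkin = 0.07296 / 0.03520 = 2.0727
β_Ivers = 0.01285 / 0.03520 = 0.3651
β_Galt = 0.02951 / 0.03520 = 0.8384
β_Holloway = 0.06375 / 0.03520 = 1.8111
β_P = Σ w_i β_i = 0.20×2.0727 + 0.12×0.3651 + 0.26×0.8384 + 0.42×1.8111 = 1.4370
E(R_P) = R_f + β_P × MRP = 1.06% + 1.4370 × 4.60% = 7.67%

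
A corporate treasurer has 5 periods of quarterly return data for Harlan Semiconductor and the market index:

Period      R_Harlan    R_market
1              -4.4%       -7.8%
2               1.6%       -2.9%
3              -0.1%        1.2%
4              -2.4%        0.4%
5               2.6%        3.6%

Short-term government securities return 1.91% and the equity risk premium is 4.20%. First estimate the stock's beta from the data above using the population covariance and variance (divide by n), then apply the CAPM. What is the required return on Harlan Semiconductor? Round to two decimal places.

Mean R_i = (-4.4 + 1.6 − 0.1 − 2.4 + 2.6) / 5 = -0.5400%
Mean R_m = (-7.8 − 2.9 + 1.2 + 0.4 + 3.6) / 5 = -1.1000%
Σ(R_i − R̄_i)(R_m − R̄_m) = 34.9900  ⇒  Cov = 34.9900 / 5 = 6.9980
Σ(R_m − R̄_m)² = 77.7600  ⇒  Var(R_m) = 77.7600 / 5 = 15.5520
β = Cov / Var(R_m) = 6.9980 / 15.5520 = 0.4500
E(R) = R_f + β × MRP = 1.91% + 0.4500 × 4.20% = 3.80%

3.80%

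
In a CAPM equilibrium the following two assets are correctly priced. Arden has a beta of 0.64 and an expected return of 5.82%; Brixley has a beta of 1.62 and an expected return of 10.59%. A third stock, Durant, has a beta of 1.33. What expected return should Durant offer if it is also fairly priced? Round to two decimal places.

MRP (SML slope) = (10.59% − 5.82%) / (1.62 − 0.64) = 4.77% / 0.98 = 4.8673%
R_f (intercept) = 5.82% − 0.64 × 4.8673% = 2.7049%
E(R_Durant) = R_f + β × MRP = 2.7049% + 1.33 × 4.8673% = 9.18%

9.18%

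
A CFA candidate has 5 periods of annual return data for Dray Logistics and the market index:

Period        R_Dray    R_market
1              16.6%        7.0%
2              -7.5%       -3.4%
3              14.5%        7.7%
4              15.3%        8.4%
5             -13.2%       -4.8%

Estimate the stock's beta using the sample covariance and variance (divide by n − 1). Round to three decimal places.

2.181

Mean R_i = (16.6 − 7.5 + 14.5 + 15.3 − 13.2) / 5 = 5.1400%
Mean R_m = (7.0 − 3.4 + 7.7 + 8.4 − 4.8) / 5 = 2.9800%
Σ(R_i − R̄_i)(R_m − R̄_m) = 368.6440  ⇒  Cov = 368.6440 / 4 = 92.1610
Σ(R_m − R̄_m)² = 169.0480  ⇒  Var(R_m) = 169.0480 / 4 = 42.2620
β = Cov / Var(R_m) = 92.1610 / 42.2620 = 2.1807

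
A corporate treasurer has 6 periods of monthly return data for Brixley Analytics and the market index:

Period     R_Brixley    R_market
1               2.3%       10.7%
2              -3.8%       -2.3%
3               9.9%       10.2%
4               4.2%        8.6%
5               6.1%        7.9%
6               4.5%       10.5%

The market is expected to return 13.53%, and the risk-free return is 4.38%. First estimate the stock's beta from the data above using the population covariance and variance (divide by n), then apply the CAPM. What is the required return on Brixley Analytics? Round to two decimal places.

Mean R_i = (2.3 − 3.8 + 9.9 + 4.2 + 6.1 + 4.5) / 6 = 3.8667%
Mean R_m = (10.7 − 2.3 + 10.2 + 8.6 + 7.9 + 10.5) / 6 = 7.6000%
Σ(R_i − R̄_i)(R_m − R̄_m) = 89.5700  ⇒  Cov = 89.5700 / 6 = 14.9283
Σ(R_m − R̄_m)² = 123.8800  ⇒  Var(R_m) = 123.8800 / 6 = 20.6467
β = Cov / Var(R_m) = 14.9283 / 20.6467 = 0.7230
MRP = 13.53% − 4.38% = 9.15%
E(R) = R_f + β × MRP = 4.38% + 0.7230 × 9.15% = 11.00%

11.00%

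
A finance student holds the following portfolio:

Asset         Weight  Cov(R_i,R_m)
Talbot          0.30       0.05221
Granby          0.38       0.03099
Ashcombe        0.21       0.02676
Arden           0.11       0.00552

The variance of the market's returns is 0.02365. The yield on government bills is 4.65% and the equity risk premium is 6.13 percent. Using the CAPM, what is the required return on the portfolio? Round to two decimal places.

13.38%

β_Talbot = 0.05221 / 0.02365 = 2.2076
β_Granby = 0.03099 / 0.02365 = 1.3104
β_Ashcombe = 0.02676 / 0.02365 = 1.1315
β_Arden = 0.00552 / 0.02365 = 0.2334
β_P = Σ w_i β_i = 0.30×2.2076 + 0.38×1.3104 + 0.21×1.1315 + 0.11×0.2334 = 1.4235
E(R_P) = R_f + β_P × MRP = 4.65% + 1.4235 × 6.13% = 13.38%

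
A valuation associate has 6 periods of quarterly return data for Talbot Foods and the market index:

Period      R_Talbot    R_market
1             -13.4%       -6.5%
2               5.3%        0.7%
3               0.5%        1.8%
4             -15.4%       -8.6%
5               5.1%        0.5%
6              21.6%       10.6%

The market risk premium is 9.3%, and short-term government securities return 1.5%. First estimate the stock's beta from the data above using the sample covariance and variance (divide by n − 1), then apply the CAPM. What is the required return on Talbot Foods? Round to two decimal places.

19.79%

Mean R_i = (-13.4 + 5.3 + 0.5 − 15.4 + 5.1 + 21.6) / 6 = 0.6167%
Mean R_m = (-6.5 + 0.7 + 1.8 − 8.6 + 0.5 + 10.6) / 6 = -0.2500%
Σ(R_i − R̄_i)(R_m − R̄_m) = 456.5850  ⇒  Cov = 456.5850 / 5 = 91.3170
Σ(R_m − R̄_m)² = 232.1750  ⇒  Var(R_m) = 232.1750 / 5 = 46.4350
β = Cov / Var(R_m) = 91.3170 / 46.4350 = 1.9666
E(R) = R_f + β × MRP = 1.5% + 1.9666 × 9.3% = 19.79%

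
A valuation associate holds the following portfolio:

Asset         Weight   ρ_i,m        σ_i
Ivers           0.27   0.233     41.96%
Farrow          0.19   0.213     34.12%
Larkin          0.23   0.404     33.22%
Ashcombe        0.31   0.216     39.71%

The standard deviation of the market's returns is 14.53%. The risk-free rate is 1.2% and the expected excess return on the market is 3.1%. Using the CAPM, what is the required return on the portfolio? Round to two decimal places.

β_Ivers = 0.233 × 41.96% / 14.53% = 0.6729
β_Farrow = 0.213 × 34.12% / 14.53% = 0.5002
β_Larkin = 0.404 × 33.22% / 14.53% = 0.9237
β_Ashcombe = 0.216 × 39.71% / 14.53% = 0.5903
β_P = Σ w_i β_i = 0.27×0.6729 + 0.19×0.5002 + 0.23×0.9237 + 0.31×0.5903 = 0.6722
E(R_P) = R_f + β_P × MRP = 1.2% + 0.6722 × 3.1% = 3.28%

3.28%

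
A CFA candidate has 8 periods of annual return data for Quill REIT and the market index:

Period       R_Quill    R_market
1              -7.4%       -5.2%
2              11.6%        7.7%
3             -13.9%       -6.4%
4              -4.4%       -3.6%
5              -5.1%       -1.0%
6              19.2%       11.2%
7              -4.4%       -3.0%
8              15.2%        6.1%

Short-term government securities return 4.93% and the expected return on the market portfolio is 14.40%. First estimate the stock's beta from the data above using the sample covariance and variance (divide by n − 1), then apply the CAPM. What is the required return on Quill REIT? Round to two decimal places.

Mean R_i = (-7.4 + 11.6 − 13.9 − 4.4 − 5.1 + 19.2 − 4.4 + 15.2) / 8 = 1.3500%
Mean R_m = (-5.2 + 7.7 − 6.4 − 3.6 − 1.0 + 11.2 − 3.0 + 6.1) / 8 = 0.7250%
Σ(R_i − R̄_i)(R_m − R̄_m) = 550.8300  ⇒  Cov = 550.8300 / 7 = 78.6900
Σ(R_m − R̄_m)² = 308.6950  ⇒  Var(R_m) = 308.6950 / 7 = 44.0993
β = Cov / Var(R_m) = 78.6900 / 44.0993 = 1.7844
MRP = 14.40% − 4.93% = 9.47%
E(R) = R_f + β × MRP = 4.93% + 1.7844 × 9.47% = 21.83%

21.83%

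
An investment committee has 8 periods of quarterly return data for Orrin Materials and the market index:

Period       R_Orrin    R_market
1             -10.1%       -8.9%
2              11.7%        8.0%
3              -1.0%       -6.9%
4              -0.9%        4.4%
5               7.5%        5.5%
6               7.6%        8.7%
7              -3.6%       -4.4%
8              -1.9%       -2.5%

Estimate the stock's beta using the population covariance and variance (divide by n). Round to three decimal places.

0.912

Mean R_i = (-10.1 + 11.7 − 1.0 − 0.9 + 7.5 + 7.6 − 3.6 − 1.9) / 8 = 1.1625%
Mean R_m = (-8.9 + 8.0 − 6.9 + 4.4 + 5.5 + 8.7 − 4.4 − 2.5) / 8 = 0.4875%
Σ(R_i − R̄_i)(R_m − R̄_m) = 309.8563  ⇒  Cov = 309.8563 / 8 = 38.7320
Σ(R_m − R̄_m)² = 339.8288  ⇒  Var(R_m) = 339.8288 / 8 = 42.4786
β = Cov / Var(R_m) = 38.7320 / 42.4786 = 0.9118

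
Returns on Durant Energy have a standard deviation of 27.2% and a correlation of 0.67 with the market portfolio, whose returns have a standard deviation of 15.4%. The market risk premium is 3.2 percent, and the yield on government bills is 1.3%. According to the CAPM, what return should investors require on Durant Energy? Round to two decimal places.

5.09%

β = ρ × σ_i / σ_m = 0.67 × 27.2% / 15.4% = 1.1834
E(R) = 1.3% + 1.1834 × 3.2% = 5.09%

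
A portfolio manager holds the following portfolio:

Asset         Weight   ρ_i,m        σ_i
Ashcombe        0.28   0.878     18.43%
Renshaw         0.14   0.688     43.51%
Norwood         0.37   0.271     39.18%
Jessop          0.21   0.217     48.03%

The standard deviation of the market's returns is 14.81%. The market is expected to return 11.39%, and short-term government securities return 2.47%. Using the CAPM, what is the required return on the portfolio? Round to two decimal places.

11.41%

β_Ashcombe = 0.878 × 18.43% / 14.81% = 1.0926
β_Renshaw = 0.688 × 43.51% / 14.81% = 2.0213
β_Norwood = 0.271 × 39.18% / 14.81% = 0.7169
β_Jessop = 0.217 × 48.03% / 14.81% = 0.7037
β_P = Σ w_i β_i = 0.28×1.0926 + 0.14×2.0213 + 0.37×0.7169 + 0.21×0.7037 = 1.0019
MRP = 11.39% − 2.47% = 8.92%
E(R_P) = R_f + β_P × MRP = 2.47% + 1.0019 × 8.92% = 11.41%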